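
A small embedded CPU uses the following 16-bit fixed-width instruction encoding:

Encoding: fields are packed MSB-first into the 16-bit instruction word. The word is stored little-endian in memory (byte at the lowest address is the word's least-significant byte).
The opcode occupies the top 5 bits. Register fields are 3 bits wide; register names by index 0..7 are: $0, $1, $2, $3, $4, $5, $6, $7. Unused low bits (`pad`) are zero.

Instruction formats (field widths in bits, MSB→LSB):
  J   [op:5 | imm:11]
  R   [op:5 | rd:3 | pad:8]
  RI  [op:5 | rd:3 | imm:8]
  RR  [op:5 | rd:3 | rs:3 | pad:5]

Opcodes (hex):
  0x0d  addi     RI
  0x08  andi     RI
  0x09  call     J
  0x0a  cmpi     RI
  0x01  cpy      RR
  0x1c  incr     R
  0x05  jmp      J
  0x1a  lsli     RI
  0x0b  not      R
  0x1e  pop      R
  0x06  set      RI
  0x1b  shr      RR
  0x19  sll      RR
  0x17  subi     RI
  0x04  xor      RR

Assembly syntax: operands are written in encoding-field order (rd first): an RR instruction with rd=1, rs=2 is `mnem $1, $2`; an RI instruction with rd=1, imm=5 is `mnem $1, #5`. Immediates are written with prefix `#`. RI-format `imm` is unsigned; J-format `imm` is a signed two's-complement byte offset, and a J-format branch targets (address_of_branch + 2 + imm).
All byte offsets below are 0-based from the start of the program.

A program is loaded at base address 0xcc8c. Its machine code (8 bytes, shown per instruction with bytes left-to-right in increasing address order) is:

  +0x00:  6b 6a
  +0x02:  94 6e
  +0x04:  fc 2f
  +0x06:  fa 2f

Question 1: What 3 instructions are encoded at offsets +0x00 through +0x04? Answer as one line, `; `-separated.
+0x00: 6b 6a ⇒ word 0x6a6b (little)
  opcode bits[15:11]=0xd: addi/RI
  [10:8] rd=2 = $2
  [7:0] imm=107 = #107
+0x02: 94 6e ⇒ word 0x6e94 (little)
  opcode bits[15:11]=0xd: addi/RI
  [10:8] rd=6 = $6
  [7:0] imm=148 = #148
+0x04: fc 2f ⇒ word 0x2ffc (little)
  opcode bits[15:11]=0x5: jmp/J
  [10:0] imm=2044 (s11→-4) = #-4

addi $2, #107; addi $6, #148; jmp #-4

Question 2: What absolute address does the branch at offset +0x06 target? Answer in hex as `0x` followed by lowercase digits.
0xcc8e

off 0x06: read fa 2f as little → 0x2ffa
  opcode bits[15:11]=0x5: jmp/J
  imm: (w>>0)&0x7ff=0x7fa (s11→-6) → #-6
  target = base 0xcc8c + off 0x06 + 2 + imm -6 = 0xcc8e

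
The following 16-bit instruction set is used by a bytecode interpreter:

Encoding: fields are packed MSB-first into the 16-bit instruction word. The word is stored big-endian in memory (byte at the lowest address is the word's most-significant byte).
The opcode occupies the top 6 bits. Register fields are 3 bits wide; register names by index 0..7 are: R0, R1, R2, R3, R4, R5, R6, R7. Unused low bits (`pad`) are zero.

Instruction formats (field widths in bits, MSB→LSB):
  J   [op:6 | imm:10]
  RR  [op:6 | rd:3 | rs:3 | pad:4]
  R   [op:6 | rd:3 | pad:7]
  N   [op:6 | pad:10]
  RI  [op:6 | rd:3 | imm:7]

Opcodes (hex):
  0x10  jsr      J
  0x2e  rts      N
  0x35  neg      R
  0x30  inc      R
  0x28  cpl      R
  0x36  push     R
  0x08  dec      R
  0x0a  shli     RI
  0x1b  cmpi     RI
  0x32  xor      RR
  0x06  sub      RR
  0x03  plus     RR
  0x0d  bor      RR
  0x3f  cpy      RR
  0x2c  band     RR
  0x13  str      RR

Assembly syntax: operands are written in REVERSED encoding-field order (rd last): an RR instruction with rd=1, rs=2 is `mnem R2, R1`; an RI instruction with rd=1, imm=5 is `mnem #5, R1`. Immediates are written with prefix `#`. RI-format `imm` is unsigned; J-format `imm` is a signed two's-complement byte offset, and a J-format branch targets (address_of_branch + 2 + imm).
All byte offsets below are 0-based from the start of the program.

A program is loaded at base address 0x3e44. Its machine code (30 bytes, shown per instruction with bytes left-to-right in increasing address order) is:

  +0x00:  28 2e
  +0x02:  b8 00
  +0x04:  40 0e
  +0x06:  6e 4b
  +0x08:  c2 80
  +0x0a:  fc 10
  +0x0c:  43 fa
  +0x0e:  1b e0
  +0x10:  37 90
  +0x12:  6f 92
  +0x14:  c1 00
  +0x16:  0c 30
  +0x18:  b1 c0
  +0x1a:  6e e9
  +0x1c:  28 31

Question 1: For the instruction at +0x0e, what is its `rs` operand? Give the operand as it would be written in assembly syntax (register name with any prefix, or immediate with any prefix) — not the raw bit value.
R6

[0e] 1b e0 → 0x1be0
  top 6b → 0x6 → sub [RR]
  rd@[9:7]=0x7 ⇒ R7
  rs@[6:4]=0x6 ⇒ R6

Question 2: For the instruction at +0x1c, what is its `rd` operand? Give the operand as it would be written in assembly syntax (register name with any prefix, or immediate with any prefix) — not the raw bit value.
+0x1c: 28 31 ⇒ word 0x2831 (big)
  opcode bits[15:10]=0xa: shli/RI
  [9:7] rd=0 = R0
  [6:0] imm=49 = #49

R0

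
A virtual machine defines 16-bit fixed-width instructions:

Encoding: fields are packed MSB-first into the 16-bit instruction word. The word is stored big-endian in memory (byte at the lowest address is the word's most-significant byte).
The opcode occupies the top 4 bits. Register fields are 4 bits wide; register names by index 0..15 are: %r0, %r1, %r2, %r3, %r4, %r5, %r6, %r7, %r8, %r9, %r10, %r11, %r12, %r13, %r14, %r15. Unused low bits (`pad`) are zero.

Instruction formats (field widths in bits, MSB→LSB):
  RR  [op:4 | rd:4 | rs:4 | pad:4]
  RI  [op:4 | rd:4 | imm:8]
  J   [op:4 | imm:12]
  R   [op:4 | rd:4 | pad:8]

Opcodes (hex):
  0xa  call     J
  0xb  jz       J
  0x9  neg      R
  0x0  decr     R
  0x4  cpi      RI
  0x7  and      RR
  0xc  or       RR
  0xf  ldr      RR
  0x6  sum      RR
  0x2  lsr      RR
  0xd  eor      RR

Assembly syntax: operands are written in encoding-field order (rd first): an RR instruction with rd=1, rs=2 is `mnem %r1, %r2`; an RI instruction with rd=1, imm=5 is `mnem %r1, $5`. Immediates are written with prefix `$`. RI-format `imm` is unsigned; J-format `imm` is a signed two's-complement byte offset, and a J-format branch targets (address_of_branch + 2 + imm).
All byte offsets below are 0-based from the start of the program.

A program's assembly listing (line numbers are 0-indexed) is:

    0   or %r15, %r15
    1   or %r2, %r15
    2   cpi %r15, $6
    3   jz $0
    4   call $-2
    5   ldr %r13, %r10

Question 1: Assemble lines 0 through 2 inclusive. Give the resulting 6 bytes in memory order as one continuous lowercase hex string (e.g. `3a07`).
cff0c2f04f06

L0: or op=0xc:4|rd=15:4|rs=15:4|pad=0:4 ⇒ 0xcff0 ⇒ big cf f0
L1: or op=0xc:4|rd=2:4|rs=15:4|pad=0:4 ⇒ 0xc2f0 ⇒ big c2 f0
L2: cpi op=0x4:4|rd=15:4|imm=6:8 ⇒ 0x4f06 ⇒ big 4f 06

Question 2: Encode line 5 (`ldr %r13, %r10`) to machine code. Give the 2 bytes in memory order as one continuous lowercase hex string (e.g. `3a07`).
line 5 (ldr): pack op=0xf:4|rd=13:4|rs=10:4|pad=0:4 = 0xfda0; big→ fd a0

fda0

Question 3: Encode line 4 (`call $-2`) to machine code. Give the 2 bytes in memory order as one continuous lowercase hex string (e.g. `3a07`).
affe

L4: call op=0xa:4|imm=-2:12 ⇒ 0xaffe ⇒ big af fe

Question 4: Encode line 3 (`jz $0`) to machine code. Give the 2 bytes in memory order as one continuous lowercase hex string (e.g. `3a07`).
line 3 (jz): pack op=0xb:4|imm=0:12 = 0xb000; big→ b0 00

b000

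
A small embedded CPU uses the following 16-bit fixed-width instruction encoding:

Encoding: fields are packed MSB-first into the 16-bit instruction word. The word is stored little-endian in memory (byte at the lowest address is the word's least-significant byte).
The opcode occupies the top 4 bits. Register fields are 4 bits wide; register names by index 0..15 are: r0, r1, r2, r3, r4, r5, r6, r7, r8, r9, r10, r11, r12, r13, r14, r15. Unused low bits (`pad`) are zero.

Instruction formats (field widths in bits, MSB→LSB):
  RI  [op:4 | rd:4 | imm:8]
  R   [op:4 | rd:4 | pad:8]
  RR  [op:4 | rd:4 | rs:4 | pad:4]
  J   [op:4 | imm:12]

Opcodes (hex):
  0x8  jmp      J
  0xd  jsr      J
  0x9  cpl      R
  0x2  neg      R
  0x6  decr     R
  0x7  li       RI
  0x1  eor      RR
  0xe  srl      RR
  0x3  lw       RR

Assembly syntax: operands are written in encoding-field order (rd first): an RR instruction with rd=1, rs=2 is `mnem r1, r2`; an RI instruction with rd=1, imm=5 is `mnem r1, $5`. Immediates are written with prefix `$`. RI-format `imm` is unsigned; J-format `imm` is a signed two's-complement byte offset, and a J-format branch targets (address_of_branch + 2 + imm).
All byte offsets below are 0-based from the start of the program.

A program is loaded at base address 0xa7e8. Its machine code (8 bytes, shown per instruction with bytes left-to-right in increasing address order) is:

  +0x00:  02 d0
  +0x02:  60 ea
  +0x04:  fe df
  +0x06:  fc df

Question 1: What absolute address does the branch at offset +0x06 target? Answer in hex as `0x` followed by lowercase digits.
+0x06: fc df ⇒ word 0xdffc (little)
  opcode bits[15:12]=0xd: jsr/J
  imm: (w>>0)&0xfff=0xffc (s12→-4) → $-4
  target = base 0xa7e8 + off 0x06 + 2 + imm -4 = 0xa7ec

0xa7ec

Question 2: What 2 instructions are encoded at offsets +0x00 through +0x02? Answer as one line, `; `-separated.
off 0x00: read 02 d0 as little → 0xd002
  opcode bits[15:12]=0xd: jsr/J
  [11:0] imm=2 = $2
off 0x02: read 60 ea as little → 0xea60
  opcode bits[15:12]=0xe: srl/RR
  [11:8] rd=10 = r10
  [7:4] rs=6 = r6

jsr $2; srl r10, r6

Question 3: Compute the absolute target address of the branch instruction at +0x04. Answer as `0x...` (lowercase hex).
0xa7ec

off 0x04: read fe df as little → 0xdffe
  op=0xdffe>>12=0xd ⇒ jsr (J)
  imm: (w>>0)&0xfff=0xffe (s12→-2) → $-2
  target = base 0xa7e8 + off 0x04 + 2 + imm -2 = 0xa7ec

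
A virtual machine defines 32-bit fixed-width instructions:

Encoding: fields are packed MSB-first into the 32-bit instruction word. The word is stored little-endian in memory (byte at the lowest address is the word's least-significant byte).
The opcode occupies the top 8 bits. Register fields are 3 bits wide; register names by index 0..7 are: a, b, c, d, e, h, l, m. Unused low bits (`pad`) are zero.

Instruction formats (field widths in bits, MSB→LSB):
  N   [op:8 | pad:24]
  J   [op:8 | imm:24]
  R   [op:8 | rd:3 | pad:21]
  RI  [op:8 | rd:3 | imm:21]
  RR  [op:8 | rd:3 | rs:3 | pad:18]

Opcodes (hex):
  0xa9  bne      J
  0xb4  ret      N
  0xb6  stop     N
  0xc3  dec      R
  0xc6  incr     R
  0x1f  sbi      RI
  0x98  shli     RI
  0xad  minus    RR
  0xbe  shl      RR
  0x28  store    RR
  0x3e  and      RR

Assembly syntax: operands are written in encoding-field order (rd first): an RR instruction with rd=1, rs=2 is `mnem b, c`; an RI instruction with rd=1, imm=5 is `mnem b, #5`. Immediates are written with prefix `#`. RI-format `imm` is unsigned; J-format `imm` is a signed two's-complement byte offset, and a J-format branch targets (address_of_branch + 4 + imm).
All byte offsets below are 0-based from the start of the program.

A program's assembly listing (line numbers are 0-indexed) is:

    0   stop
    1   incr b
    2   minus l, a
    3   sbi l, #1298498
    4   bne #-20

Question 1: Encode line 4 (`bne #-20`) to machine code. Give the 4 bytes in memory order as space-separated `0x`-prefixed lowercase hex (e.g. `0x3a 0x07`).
0xec 0xff 0xff 0xa9

L4: bne op=0xa9:8|imm=-20:24 ⇒ 0xa9ffffec ⇒ little ec ff ff a9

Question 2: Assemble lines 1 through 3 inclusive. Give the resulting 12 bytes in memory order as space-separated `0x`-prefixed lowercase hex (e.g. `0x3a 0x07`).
0x00 0x00 0x20 0xc6 0x00 0x00 0xc0 0xad 0x42 0xd0 0xd3 0x1f

1. incr fields op=0xc6:8|rd=1:3|pad=0:21 → word c6200000h → 00 00 20 c6
2. minus fields op=0xad:8|rd=6:3|rs=0:3|pad=0:18 → word adc00000h → 00 00 c0 ad
3. sbi fields op=0x1f:8|rd=6:3|imm=1298498:21 → word 1fd3d042h → 42 d0 d3 1f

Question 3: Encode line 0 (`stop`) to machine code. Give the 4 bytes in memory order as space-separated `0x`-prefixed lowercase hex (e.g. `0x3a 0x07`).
line 0 (stop): pack op=0xb6:8|pad=0:24 = 0xb6000000; little→ 00 00 00 b6

0x00 0x00 0x00 0xb6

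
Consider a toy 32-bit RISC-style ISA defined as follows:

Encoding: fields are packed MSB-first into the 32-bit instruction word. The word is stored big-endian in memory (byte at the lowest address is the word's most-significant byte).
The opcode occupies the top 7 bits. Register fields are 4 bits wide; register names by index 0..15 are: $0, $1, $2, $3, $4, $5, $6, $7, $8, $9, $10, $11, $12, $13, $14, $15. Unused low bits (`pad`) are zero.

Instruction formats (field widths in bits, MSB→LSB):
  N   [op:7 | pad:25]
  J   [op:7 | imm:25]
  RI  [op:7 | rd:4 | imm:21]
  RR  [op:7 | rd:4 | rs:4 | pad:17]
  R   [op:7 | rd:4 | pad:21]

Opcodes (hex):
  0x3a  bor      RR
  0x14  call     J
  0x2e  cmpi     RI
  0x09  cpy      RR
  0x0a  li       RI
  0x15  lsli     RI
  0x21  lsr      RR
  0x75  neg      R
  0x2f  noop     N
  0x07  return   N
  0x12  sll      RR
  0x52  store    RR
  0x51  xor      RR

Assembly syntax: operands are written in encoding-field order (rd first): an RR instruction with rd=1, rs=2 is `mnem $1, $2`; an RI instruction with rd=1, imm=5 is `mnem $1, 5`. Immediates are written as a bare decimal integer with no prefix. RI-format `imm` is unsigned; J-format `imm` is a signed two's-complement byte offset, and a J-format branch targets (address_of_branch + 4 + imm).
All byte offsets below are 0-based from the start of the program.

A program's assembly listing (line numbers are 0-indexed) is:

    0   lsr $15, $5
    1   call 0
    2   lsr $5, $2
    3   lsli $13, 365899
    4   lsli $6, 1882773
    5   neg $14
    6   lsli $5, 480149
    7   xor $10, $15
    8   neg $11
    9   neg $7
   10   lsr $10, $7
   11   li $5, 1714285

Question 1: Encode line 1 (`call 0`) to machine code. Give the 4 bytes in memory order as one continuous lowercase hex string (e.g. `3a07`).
28000000

line 1 (call): pack op=0x14:7|imm=0:25 = 0x28000000; big→ 28 00 00 00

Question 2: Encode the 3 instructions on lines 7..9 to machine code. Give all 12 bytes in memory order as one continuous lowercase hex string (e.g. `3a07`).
line 7 (xor): pack op=0x51:7|rd=10:4|rs=15:4|pad=0:17 = 0xa35e0000; big→ a3 5e 00 00
line 8 (neg): pack op=0x75:7|rd=11:4|pad=0:21 = 0xeb600000; big→ eb 60 00 00
line 9 (neg): pack op=0x75:7|rd=7:4|pad=0:21 = 0xeae00000; big→ ea e0 00 00

a35e0000eb600000eae00000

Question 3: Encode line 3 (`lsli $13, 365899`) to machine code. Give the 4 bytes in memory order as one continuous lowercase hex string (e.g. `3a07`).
2ba5954b

line 3 (lsli): pack op=0x15:7|rd=13:4|imm=365899:21 = 0x2ba5954b; big→ 2b a5 95 4b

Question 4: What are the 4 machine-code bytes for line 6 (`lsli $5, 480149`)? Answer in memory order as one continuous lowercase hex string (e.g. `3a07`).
2aa75395

6. lsli fields op=0x15:7|rd=5:4|imm=480149:21 → word 2aa75395h → 2a a7 53 95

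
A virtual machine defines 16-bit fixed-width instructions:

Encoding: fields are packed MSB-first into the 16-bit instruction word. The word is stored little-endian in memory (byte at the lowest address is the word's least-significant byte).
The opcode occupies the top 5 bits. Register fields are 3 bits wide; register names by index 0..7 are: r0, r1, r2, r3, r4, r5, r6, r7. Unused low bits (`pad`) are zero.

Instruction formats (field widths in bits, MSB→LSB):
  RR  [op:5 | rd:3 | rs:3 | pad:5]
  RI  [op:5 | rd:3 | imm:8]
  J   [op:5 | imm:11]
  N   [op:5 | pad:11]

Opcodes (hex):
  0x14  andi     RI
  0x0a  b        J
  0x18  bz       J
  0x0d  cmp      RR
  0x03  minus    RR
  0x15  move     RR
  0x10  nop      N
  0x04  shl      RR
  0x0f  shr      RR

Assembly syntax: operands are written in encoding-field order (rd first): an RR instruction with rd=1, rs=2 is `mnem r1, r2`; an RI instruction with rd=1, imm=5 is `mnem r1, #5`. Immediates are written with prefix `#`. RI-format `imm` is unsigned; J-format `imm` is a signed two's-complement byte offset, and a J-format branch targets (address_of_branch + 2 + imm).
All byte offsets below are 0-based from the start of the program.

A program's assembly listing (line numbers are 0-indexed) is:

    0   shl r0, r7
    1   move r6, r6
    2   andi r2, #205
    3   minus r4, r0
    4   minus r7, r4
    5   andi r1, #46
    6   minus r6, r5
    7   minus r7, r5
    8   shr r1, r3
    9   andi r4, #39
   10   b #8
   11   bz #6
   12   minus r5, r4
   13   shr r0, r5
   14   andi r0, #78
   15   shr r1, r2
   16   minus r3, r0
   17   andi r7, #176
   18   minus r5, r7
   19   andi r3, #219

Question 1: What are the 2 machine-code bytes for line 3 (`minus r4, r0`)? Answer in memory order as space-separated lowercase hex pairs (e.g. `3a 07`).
00 1c

L3: minus op=0x3:5|rd=4:3|rs=0:3|pad=0:5 ⇒ 0x1c00 ⇒ little 00 1c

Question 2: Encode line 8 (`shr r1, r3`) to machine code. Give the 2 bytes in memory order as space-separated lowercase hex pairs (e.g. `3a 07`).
60 79

L8: shr op=0xf:5|rd=1:3|rs=3:3|pad=0:5 ⇒ 0x7960 ⇒ little 60 79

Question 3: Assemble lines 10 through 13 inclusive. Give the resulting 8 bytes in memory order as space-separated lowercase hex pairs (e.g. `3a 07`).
08 50 06 c0 80 1d a0 78

10. b fields op=0xa:5|imm=8:11 → word 5008h → 08 50
11. bz fields op=0x18:5|imm=6:11 → word c006h → 06 c0
12. minus fields op=0x3:5|rd=5:3|rs=4:3|pad=0:5 → word 1d80h → 80 1d
13. shr fields op=0xf:5|rd=0:3|rs=5:3|pad=0:5 → word 78a0h → a0 78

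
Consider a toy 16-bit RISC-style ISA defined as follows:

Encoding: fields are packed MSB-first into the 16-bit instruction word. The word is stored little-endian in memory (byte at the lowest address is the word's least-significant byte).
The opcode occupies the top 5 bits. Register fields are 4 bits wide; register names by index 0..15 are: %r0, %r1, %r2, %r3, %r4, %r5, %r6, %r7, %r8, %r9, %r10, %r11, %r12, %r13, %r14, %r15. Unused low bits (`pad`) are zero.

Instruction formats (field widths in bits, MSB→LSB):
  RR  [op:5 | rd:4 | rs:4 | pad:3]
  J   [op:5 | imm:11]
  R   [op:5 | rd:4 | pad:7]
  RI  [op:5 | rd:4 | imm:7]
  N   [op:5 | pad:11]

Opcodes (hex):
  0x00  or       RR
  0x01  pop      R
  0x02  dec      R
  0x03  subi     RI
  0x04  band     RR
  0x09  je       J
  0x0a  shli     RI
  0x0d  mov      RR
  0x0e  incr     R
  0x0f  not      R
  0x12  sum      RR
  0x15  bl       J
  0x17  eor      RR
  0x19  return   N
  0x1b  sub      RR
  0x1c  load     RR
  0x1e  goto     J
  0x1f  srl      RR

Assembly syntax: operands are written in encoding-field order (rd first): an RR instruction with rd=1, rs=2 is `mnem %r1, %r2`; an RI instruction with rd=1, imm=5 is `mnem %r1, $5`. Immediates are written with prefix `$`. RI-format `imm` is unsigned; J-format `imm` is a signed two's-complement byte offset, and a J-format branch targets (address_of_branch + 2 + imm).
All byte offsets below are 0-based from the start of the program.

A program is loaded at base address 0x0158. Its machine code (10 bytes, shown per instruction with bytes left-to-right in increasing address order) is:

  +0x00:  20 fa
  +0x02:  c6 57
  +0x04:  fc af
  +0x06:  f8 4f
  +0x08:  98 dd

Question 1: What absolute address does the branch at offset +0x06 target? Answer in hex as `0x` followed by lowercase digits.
0x0158

@+06  little-endian(f8 4f) = 0x4ff8
  op=0x4ff8>>11=0x9 ⇒ je (J)
  imm: (w>>0)&0x7ff=0x7f8 (s11→-8) → $-8
  target = base 0x0158 + off 0x06 + 2 + imm -8 = 0x0158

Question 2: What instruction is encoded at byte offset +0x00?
srl %r4, %r4

+0x00: 20 fa ⇒ word 0xfa20 (little)
  top 5b → 0x1f → srl [RR]
  rd@[10:7]=0x4 ⇒ %r4
  rs@[6:3]=0x4 ⇒ %r4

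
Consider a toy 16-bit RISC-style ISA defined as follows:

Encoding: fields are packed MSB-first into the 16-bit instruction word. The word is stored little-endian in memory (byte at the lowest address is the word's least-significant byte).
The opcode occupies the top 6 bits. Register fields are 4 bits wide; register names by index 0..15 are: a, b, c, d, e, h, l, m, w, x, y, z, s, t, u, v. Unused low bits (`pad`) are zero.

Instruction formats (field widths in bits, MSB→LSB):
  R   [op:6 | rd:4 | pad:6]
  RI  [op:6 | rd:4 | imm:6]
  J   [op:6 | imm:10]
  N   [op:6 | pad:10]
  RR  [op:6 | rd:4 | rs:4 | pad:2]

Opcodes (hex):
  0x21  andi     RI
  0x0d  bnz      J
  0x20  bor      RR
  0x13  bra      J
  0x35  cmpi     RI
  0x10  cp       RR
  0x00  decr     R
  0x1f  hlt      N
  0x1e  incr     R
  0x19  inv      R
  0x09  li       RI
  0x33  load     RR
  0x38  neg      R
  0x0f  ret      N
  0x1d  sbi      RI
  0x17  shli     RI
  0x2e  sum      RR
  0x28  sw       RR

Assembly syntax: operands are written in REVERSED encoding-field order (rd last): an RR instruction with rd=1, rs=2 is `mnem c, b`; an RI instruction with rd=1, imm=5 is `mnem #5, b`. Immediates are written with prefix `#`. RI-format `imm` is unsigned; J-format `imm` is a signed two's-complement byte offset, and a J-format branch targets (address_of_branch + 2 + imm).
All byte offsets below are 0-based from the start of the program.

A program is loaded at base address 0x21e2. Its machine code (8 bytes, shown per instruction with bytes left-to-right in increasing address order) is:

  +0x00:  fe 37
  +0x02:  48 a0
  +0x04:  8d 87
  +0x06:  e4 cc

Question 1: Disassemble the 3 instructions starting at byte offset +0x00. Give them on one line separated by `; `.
bnz #-2; sw c, b; andi #13, u

@+00  little-endian(fe 37) = 0x37fe
  opcode bits[15:10]=0xd: bnz/J
  [9:0] imm=1022 (s10→-2) = #-2
@+02  little-endian(48 a0) = 0xa048
  opcode bits[15:10]=0x28: sw/RR
  [9:6] rd=1 = b
  [5:2] rs=2 = c
@+04  little-endian(8d 87) = 0x878d
  opcode bits[15:10]=0x21: andi/RI
  [9:6] rd=14 = u
  [5:0] imm=13 = #13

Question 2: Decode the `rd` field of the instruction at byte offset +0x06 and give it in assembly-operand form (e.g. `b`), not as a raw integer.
+0x06: e4 cc ⇒ word 0xcce4 (little)
  op=0xcce4>>10=0x33 ⇒ load (RR)
  rd: (w>>6)&0xf=0x3 → d
  rs: (w>>2)&0xf=0x9 → x

d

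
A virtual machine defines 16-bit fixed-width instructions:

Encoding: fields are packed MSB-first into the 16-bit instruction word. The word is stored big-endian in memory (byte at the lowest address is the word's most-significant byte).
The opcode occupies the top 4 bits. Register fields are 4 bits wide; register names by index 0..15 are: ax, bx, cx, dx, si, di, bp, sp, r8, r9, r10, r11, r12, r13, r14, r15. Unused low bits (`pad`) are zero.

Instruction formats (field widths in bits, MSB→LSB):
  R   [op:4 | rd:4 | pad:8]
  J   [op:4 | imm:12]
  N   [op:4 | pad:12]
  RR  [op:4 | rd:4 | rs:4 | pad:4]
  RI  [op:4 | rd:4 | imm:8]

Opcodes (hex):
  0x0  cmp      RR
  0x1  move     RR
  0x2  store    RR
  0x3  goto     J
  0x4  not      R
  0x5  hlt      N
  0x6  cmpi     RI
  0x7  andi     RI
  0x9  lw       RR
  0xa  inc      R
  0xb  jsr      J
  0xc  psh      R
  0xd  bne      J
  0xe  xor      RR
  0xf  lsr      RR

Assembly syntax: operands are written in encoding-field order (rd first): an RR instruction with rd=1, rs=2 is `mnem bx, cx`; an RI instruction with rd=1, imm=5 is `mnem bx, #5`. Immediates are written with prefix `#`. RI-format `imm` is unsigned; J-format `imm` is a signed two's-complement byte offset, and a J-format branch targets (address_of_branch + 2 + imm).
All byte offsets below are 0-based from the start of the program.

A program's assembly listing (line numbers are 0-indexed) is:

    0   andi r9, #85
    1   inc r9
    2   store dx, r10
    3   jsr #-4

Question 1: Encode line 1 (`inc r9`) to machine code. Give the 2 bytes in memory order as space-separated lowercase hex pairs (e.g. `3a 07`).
a9 00

line 1 (inc): pack op=0xa:4|rd=9:4|pad=0:8 = 0xa900; big→ a9 00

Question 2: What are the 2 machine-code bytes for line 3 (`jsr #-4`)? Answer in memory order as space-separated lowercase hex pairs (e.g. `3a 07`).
L3: jsr op=0xb:4|imm=-4:12 ⇒ 0xbffc ⇒ big bf fc

bf fc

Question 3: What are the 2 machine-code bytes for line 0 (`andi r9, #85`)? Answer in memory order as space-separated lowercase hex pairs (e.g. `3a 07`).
L0: andi op=0x7:4|rd=9:4|imm=85:8 ⇒ 0x7955 ⇒ big 79 55

79 55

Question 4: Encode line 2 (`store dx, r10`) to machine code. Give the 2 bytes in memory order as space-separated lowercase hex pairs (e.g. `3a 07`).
line 2 (store): pack op=0x2:4|rd=3:4|rs=10:4|pad=0:4 = 0x23a0; big→ 23 a0

23 a0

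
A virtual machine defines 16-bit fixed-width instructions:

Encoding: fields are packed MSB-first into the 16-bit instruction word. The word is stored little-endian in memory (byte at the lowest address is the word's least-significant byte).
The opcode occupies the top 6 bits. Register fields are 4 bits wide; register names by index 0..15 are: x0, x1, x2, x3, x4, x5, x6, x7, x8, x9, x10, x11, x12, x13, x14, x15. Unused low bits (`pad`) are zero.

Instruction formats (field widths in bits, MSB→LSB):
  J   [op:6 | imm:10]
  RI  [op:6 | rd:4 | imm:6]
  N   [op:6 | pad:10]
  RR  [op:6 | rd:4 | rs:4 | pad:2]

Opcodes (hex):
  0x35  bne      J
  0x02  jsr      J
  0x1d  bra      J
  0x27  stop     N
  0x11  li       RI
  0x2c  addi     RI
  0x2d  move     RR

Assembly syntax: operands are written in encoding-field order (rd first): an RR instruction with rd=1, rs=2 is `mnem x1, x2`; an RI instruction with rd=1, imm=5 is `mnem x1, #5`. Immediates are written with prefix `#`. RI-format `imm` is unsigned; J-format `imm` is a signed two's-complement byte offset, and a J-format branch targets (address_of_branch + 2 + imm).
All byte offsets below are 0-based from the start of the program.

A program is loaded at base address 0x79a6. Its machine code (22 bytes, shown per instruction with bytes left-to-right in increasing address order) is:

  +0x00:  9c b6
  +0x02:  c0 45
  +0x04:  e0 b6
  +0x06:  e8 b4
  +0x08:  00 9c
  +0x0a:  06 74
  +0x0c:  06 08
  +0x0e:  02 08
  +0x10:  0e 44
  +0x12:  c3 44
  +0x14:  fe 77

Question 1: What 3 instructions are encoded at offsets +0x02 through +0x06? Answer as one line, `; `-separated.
li x7, #0; move x11, x8; move x3, x10

+0x02: c0 45 ⇒ word 0x45c0 (little)
  op=0x45c0>>10=0x11 ⇒ li (RI)
  rd@[9:6]=0x7 ⇒ x7
  imm@[5:0]=0x0 ⇒ #0
+0x04: e0 b6 ⇒ word 0xb6e0 (little)
  op=0xb6e0>>10=0x2d ⇒ move (RR)
  rd@[9:6]=0xb ⇒ x11
  rs@[5:2]=0x8 ⇒ x8
+0x06: e8 b4 ⇒ word 0xb4e8 (little)
  op=0xb4e8>>10=0x2d ⇒ move (RR)
  rd@[9:6]=0x3 ⇒ x3
  rs@[5:2]=0xa ⇒ x10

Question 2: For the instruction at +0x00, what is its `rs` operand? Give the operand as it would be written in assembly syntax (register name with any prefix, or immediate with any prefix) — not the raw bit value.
x7

[00] 9c b6 → 0xb69c
  top 6b → 0x2d → move [RR]
  rd@[9:6]=0xa ⇒ x10
  rs@[5:2]=0x7 ⇒ x7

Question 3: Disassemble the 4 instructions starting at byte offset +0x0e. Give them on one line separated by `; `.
jsr #2; li x0, #14; li x3, #3; bra #-2

@+0e  little-endian(02 08) = 0x0802
  top 6b → 0x2 → jsr [J]
  imm: (w>>0)&0x3ff=0x2 → #2
@+10  little-endian(0e 44) = 0x440e
  top 6b → 0x11 → li [RI]
  rd: (w>>6)&0xf=0x0 → x0
  imm: (w>>0)&0x3f=0xe → #14
@+12  little-endian(c3 44) = 0x44c3
  top 6b → 0x11 → li [RI]
  rd: (w>>6)&0xf=0x3 → x3
  imm: (w>>0)&0x3f=0x3 → #3
@+14  little-endian(fe 77) = 0x77fe
  top 6b → 0x1d → bra [J]
  imm: (w>>0)&0x3ff=0x3fe (s10→-2) → #-2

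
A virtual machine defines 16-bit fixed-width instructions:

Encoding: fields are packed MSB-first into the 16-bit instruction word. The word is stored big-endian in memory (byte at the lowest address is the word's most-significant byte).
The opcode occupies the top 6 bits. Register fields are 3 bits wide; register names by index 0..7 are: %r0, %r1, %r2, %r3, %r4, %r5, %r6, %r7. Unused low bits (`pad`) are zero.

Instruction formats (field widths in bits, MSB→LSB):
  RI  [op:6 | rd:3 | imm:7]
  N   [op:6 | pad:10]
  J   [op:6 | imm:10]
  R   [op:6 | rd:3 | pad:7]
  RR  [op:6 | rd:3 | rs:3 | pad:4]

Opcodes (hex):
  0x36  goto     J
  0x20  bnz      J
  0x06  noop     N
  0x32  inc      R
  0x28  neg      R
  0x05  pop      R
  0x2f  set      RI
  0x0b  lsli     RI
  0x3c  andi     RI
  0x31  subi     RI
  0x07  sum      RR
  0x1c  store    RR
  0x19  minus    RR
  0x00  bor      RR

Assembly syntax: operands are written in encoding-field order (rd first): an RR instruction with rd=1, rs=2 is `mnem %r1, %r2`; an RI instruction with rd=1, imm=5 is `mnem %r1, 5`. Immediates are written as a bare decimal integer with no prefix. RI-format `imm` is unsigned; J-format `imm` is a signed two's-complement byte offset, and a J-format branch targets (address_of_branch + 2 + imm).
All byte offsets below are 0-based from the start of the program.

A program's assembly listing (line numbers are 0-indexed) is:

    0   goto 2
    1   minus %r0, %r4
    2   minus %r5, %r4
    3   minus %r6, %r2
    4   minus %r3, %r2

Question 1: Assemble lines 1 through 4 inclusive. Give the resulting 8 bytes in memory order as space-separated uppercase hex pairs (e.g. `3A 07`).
L1: minus op=0x19:6|rd=0:3|rs=4:3|pad=0:4 ⇒ 0x6440 ⇒ big 64 40
L2: minus op=0x19:6|rd=5:3|rs=4:3|pad=0:4 ⇒ 0x66c0 ⇒ big 66 c0
L3: minus op=0x19:6|rd=6:3|rs=2:3|pad=0:4 ⇒ 0x6720 ⇒ big 67 20
L4: minus op=0x19:6|rd=3:3|rs=2:3|pad=0:4 ⇒ 0x65a0 ⇒ big 65 a0

64 40 66 C0 67 20 65 A0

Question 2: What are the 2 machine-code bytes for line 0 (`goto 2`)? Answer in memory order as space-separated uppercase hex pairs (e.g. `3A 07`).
D8 02

0. goto fields op=0x36:6|imm=2:10 → word d802h → d8 02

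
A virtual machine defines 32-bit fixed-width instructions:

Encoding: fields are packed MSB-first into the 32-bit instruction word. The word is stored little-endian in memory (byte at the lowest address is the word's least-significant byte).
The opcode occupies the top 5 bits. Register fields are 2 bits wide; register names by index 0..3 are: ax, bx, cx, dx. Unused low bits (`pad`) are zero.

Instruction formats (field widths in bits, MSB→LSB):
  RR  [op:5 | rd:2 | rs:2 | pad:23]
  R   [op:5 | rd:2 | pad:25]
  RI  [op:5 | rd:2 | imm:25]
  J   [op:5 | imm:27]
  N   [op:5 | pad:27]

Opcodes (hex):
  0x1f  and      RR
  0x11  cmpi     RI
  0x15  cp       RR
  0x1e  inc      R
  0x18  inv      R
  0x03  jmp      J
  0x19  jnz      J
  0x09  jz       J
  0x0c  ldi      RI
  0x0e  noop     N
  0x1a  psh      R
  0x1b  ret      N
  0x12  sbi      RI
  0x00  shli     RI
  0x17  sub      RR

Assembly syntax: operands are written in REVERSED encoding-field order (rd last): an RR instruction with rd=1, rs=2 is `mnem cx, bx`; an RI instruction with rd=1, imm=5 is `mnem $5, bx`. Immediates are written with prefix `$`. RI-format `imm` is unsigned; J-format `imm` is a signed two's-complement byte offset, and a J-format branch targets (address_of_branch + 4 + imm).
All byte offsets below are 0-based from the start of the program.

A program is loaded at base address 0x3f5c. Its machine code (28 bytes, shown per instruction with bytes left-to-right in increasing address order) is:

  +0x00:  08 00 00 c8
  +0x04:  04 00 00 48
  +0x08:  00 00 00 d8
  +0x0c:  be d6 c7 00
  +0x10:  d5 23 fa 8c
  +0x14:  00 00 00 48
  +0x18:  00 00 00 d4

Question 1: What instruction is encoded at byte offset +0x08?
ret

[08] 00 00 00 d8 → 0xd8000000
  top 5b → 0x1b → ret [N]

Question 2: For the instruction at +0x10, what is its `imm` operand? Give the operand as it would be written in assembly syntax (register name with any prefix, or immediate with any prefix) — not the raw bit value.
$16393173

+0x10: d5 23 fa 8c ⇒ word 0x8cfa23d5 (little)
  opcode bits[31:27]=0x11: cmpi/RI
  [26:25] rd=2 = cx
  [24:0] imm=16393173 = $16393173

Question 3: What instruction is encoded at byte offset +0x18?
psh cx

[18] 00 00 00 d4 → 0xd4000000
  top 5b → 0x1a → psh [R]
  rd: (w>>25)&0x3=0x2 → cx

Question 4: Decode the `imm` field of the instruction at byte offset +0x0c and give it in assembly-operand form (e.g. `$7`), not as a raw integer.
+0x0c: be d6 c7 00 ⇒ word 0x00c7d6be (little)
  top 5b → 0x0 → shli [RI]
  rd: (w>>25)&0x3=0x0 → ax
  imm: (w>>0)&0x1ffffff=0xc7d6be → $13096638

$13096638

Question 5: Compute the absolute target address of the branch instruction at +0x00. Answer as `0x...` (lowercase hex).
0x3f68

off 0x00: read 08 00 00 c8 as little → 0xc8000008
  top 5b → 0x19 → jnz [J]
  imm: (w>>0)&0x7ffffff=0x8 → $8
  target = base 0x3f5c + off 0x00 + 4 + imm 8 = 0x3f68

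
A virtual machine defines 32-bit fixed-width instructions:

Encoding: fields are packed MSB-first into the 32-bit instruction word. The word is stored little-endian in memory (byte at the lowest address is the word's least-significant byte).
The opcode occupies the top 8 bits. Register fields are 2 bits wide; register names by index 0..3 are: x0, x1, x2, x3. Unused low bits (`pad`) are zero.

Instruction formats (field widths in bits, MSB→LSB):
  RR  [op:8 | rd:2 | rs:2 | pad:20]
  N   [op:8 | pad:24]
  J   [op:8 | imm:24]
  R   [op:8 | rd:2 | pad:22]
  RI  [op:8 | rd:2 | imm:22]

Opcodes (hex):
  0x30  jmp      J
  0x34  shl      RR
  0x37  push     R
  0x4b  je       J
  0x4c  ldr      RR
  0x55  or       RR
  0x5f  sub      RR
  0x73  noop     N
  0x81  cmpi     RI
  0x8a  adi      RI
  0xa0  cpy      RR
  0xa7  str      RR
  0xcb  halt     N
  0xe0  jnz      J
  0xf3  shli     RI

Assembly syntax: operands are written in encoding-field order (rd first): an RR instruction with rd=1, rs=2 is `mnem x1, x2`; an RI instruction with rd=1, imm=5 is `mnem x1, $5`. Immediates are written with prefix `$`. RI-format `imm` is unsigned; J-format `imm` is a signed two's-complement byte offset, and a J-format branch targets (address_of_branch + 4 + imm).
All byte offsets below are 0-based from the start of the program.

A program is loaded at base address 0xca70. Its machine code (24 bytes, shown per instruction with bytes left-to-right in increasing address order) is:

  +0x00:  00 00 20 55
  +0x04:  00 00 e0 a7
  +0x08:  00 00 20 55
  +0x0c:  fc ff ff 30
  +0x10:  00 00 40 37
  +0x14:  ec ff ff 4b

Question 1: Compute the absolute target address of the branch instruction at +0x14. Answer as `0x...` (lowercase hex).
@+14  little-endian(ec ff ff 4b) = 0x4bffffec
  top 8b → 0x4b → je [J]
  [23:0] imm=16777196 (s24→-20) = $-20
  target = base 0xca70 + off 0x14 + 4 + imm -20 = 0xca74

0xca74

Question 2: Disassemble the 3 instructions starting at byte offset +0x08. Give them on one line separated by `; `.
or x0, x2; jmp $-4; push x1

[08] 00 00 20 55 → 0x55200000
  top 8b → 0x55 → or [RR]
  [23:22] rd=0 = x0
  [21:20] rs=2 = x2
[0c] fc ff ff 30 → 0x30fffffc
  top 8b → 0x30 → jmp [J]
  [23:0] imm=16777212 (s24→-4) = $-4
[10] 00 00 40 37 → 0x37400000
  top 8b → 0x37 → push [R]
  [23:22] rd=1 = x1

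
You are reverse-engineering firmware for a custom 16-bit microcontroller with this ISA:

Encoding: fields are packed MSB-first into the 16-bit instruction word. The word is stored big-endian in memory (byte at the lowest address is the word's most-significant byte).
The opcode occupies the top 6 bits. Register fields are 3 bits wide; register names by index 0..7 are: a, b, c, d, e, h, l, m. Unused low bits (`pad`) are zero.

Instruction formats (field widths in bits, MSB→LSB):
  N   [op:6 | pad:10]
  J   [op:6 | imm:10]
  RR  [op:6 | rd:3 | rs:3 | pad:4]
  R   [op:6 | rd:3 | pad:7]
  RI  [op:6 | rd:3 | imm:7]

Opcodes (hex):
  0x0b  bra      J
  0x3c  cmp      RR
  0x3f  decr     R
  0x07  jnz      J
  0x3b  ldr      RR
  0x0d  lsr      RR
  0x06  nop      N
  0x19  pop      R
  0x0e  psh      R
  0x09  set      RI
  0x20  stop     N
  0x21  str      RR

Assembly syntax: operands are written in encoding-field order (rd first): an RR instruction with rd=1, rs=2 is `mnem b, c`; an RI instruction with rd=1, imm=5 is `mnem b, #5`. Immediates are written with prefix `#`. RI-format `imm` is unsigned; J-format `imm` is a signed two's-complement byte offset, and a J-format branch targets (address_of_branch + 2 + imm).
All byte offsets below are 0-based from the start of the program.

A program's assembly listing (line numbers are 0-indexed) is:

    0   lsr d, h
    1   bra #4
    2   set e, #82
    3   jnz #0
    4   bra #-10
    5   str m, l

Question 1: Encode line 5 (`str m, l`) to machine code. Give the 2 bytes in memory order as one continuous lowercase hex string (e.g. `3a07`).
87e0

L5: str op=0x21:6|rd=7:3|rs=6:3|pad=0:4 ⇒ 0x87e0 ⇒ big 87 e0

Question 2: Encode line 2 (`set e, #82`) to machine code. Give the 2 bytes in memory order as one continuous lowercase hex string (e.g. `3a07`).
L2: set op=0x9:6|rd=4:3|imm=82:7 ⇒ 0x2652 ⇒ big 26 52

2652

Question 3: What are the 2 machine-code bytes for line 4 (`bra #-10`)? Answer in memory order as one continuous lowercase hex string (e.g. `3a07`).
line 4 (bra): pack op=0xb:6|imm=-10:10 = 0x2ff6; big→ 2f f6

2ff6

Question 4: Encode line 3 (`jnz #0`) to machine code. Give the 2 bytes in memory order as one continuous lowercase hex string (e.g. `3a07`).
1c00

line 3 (jnz): pack op=0x7:6|imm=0:10 = 0x1c00; big→ 1c 00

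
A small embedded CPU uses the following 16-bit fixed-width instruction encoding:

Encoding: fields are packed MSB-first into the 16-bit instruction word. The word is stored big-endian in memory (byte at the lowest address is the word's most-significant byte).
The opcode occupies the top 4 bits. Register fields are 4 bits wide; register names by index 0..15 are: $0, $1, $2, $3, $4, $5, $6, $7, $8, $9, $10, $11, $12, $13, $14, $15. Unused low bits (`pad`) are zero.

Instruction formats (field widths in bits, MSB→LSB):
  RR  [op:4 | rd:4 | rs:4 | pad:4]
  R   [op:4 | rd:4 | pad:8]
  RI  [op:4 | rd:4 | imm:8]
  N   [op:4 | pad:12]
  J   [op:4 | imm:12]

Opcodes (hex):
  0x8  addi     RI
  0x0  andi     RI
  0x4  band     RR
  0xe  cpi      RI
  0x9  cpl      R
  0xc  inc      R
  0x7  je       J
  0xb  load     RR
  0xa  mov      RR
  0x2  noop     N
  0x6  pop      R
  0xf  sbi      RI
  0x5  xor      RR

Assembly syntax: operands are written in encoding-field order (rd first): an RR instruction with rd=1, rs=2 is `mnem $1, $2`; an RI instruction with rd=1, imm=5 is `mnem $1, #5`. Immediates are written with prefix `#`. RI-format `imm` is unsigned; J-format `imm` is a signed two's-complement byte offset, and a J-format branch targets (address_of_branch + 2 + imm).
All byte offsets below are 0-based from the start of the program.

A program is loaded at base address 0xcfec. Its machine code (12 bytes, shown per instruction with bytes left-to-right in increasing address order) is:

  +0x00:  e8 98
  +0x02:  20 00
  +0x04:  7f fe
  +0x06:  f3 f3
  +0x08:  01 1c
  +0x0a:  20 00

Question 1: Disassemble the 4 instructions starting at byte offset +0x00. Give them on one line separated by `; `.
off 0x00: read e8 98 as big → 0xe898
  op=0xe898>>12=0xe ⇒ cpi (RI)
  rd: (w>>8)&0xf=0x8 → $8
  imm: (w>>0)&0xff=0x98 → #152
off 0x02: read 20 00 as big → 0x2000
  op=0x2000>>12=0x2 ⇒ noop (N)
off 0x04: read 7f fe as big → 0x7ffe
  op=0x7ffe>>12=0x7 ⇒ je (J)
  imm: (w>>0)&0xfff=0xffe (s12→-2) → #-2
off 0x06: read f3 f3 as big → 0xf3f3
  op=0xf3f3>>12=0xf ⇒ sbi (RI)
  rd: (w>>8)&0xf=0x3 → $3
  imm: (w>>0)&0xff=0xf3 → #243

cpi $8, #152; noop; je #-2; sbi $3, #243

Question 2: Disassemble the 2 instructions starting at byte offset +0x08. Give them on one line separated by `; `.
andi $1, #28; noop

+0x08: 01 1c ⇒ word 0x011c (big)
  opcode bits[15:12]=0x0: andi/RI
  rd@[11:8]=0x1 ⇒ $1
  imm@[7:0]=0x1c ⇒ #28
+0x0a: 20 00 ⇒ word 0x2000 (big)
  opcode bits[15:12]=0x2: noop/N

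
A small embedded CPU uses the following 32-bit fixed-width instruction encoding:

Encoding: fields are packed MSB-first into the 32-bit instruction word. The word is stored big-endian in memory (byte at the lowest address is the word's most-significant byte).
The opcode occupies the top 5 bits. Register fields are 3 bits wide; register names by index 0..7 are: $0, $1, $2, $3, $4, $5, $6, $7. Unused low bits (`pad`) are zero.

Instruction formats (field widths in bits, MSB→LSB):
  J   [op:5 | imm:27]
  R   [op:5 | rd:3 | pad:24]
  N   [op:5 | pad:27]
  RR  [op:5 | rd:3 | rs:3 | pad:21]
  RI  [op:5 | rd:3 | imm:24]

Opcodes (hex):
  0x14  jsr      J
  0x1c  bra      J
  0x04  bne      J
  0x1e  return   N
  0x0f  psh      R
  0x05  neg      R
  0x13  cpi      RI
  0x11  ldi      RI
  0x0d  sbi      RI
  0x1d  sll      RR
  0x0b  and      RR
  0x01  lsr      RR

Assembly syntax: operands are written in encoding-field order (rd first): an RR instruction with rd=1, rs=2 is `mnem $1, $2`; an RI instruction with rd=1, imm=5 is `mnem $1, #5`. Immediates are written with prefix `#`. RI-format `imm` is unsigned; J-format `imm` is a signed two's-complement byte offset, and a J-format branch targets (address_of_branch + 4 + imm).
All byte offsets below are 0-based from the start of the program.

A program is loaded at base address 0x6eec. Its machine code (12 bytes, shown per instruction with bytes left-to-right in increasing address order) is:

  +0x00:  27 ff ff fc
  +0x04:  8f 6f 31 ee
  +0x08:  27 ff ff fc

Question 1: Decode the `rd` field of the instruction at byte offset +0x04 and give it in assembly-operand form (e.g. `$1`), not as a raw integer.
$7

+0x04: 8f 6f 31 ee ⇒ word 0x8f6f31ee (big)
  opcode bits[31:27]=0x11: ldi/RI
  [26:24] rd=7 = $7
  [23:0] imm=7287278 = #7287278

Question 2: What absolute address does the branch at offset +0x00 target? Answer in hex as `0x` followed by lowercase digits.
@+00  big-endian(27 ff ff fc) = 0x27fffffc
  top 5b → 0x4 → bne [J]
  [26:0] imm=134217724 (s27→-4) = #-4
  target = base 0x6eec + off 0x00 + 4 + imm -4 = 0x6eec

0x6eec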